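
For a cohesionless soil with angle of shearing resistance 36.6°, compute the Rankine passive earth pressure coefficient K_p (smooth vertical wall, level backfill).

3.95

K_p = (1 + sin φ)/(1 − sin φ) = tan²(45° + 36.6°/2) = 3.953.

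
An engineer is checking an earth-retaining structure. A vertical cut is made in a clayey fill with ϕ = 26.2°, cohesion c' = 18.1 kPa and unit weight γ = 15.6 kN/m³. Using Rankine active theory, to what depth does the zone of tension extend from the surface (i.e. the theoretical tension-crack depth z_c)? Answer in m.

3.73 m

K_a = tan²(45° − 26.2°/2) = 0.3874; √K_a = 0.6224.
The active pressure is zero where K_a γ z = 2c√K_a, so z_c = 2c/(γ√K_a) = 2×18.1/(15.6×0.6224) = 3.728 m.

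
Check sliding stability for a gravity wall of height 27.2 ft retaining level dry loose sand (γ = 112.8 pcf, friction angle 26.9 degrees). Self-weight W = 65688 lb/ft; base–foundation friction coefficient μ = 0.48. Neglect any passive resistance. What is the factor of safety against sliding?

2.00

K_a = tan²(45° − 26.9°/2) = 0.3770.
P_a = ½K_aγH² = 0.5×0.3770×112.8×27.2² = 15730 lb/ft, acting at H/3 = 9.067 ft above the base.
FS_sliding = μW / P_a = 0.48×65688 / 15730 = 2.004.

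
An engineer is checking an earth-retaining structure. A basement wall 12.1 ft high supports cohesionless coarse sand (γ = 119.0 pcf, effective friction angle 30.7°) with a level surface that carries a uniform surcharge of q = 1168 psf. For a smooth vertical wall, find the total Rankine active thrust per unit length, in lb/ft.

K_a = tan²(45° − φ/2) = 0.3240.
Soil triangle: ½ K_a γ H² = 0.5×0.3240×119.0×12.1² = 2823 lb/ft.
Surcharge rectangle: K_a q H = 0.3240×1168×12.1 = 4579 lb/ft.
Total = 2823 + 4579 = 7402 lb/ft.

7400 lb/ft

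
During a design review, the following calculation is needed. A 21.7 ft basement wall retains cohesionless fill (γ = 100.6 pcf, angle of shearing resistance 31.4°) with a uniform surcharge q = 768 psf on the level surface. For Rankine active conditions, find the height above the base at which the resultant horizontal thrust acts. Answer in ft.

8.73 ft

K_a = 0.3149.
Triangular part P₁ = ½K_aγH² = 7459 at H/3 = 7.233 ft; rectangular part P₂ = K_a q H = 5248 at H/2 = 10.85 ft.
ȳ = (P₁·7.233 + P₂·10.85)/(P₁+P₂) = 8.727 ft.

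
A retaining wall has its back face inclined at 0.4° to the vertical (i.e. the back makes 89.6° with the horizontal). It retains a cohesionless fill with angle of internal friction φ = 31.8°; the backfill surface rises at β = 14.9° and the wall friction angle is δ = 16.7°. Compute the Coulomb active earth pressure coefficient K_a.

K_a = sin²(α+φ) / [sin²α · sin(α−δ) · (1 + √{sin(φ+δ)sin(φ−β) / (sin(α−δ)sin(α+β))})²].
With α = 89.6°, φ = 31.8°, δ = 16.7°, β = 14.9°: K_a = 0.3456.

0.346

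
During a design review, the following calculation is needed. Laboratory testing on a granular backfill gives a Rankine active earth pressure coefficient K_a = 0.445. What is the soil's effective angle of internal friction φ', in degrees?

K_a = tan²(45° − φ/2) ⇒ 45° − φ/2 = arctan(√0.445) = 33.71°.
φ = 2(45° − 33.71°) = 22.59°.

22.6°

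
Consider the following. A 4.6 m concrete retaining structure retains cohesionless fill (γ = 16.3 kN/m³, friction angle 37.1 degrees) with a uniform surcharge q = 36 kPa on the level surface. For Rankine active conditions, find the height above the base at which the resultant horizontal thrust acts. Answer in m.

1.91 m

K_a = 0.2475.
Triangular part P₁ = ½K_aγH² = 42.68 at H/3 = 1.533 m; rectangular part P₂ = K_a q H = 40.99 at H/2 = 2.300 m.
ȳ = (P₁·1.533 + P₂·2.300)/(P₁+P₂) = 1.909 m.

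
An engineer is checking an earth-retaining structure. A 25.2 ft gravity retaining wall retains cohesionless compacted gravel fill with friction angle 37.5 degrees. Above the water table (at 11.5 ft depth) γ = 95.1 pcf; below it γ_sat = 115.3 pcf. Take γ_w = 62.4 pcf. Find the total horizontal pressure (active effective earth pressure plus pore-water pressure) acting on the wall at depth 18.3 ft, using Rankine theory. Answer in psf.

K_a = (1 − sin φ)/(1 + sin φ) = 0.2432.
γ' = 115.3 − 62.4 = 52.90 pcf.
Effective vertical stress at 18.3 ft: σ'_v = 95.1×11.5 + 52.90×6.80 = 1453 psf.
σ'_h = K_a σ'_v = 0.2432 × 1453 = 353.4 psf; u = γ_w × 6.80 = 424.3 psf.
Total σ_h = 353.4 + 424.3 = 777.8 psf.

778 psf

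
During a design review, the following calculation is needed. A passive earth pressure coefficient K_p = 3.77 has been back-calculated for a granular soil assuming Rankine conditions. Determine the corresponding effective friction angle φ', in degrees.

35.5°

K_p = (1+sin φ)/(1−sin φ) ⇒ sin φ = (K_p − 1)/(K_p + 1) = 0.5807.
φ = arcsin(0.5807) = 35.50°.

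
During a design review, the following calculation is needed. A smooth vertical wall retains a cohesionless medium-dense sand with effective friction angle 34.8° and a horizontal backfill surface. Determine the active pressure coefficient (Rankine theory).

0.273

K_a = tan²(45° − φ/2) = tan²(27.60°) = 0.2733.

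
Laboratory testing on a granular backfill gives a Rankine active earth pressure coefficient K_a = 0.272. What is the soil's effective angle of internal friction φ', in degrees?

K_a = tan²(45° − φ/2) ⇒ 45° − φ/2 = arctan(√0.272) = 27.54°.
φ = 2(45° − 27.54°) = 34.91°.

34.9°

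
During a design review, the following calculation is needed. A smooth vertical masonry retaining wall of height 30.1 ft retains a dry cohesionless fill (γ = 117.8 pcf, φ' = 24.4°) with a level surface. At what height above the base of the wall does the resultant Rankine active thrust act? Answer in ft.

10.0 ft

K_a = 0.4153.
The pressure distribution is triangular, so the resultant acts at H/3 above the base = 30.1/3 = 10.03 ft.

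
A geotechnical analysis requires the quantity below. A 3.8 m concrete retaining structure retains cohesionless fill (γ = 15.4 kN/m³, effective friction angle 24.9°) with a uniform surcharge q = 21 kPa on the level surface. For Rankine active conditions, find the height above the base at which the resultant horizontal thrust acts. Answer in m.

1.53 m

K_a = 0.4074.
Triangular part P₁ = ½K_aγH² = 45.30 at H/3 = 1.267 m; rectangular part P₂ = K_a q H = 32.51 at H/2 = 1.900 m.
ȳ = (P₁·1.267 + P₂·1.900)/(P₁+P₂) = 1.531 m.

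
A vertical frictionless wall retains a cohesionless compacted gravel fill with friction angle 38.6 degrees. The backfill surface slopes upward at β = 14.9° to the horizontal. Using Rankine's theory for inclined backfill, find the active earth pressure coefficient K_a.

0.251

K_a = cos β · (cos β − √(cos²β − cos²φ)) / (cos β + √(cos²β − cos²φ)).
cos β = 0.9664, cos φ = 0.7815, √(cos²β − cos²φ) = 0.5684.
K_a = 0.9664 × (0.9664 − 0.5684)/(0.9664 + 0.5684) = 0.2506.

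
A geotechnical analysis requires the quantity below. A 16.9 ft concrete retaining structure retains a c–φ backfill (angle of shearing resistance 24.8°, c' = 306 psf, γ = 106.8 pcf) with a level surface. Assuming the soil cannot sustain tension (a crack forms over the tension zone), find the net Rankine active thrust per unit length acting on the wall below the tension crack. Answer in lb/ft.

K_a = 0.4090; √K_a = 0.6395.
Tension-crack depth z_c = 2c/(γ√K_a) = 2×306/(106.8×0.6395) = 8.960 ft.
σ_a at base = K_a γ H − 2c√K_a = 0.4090×106.8×16.9 − 2×306×0.6395 = 346.8 psf.
P_a = ½ × 346.8 × (H − z_c) = 0.5×346.8×7.940 = 1377 lb/ft.

1380 lb/ft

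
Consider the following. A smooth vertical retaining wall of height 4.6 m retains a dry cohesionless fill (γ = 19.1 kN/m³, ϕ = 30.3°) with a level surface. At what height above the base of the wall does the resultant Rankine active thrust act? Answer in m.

1.53 m

K_a = 0.3293.
The pressure distribution is triangular, so the resultant acts at H/3 above the base = 4.6/3 = 1.533 m.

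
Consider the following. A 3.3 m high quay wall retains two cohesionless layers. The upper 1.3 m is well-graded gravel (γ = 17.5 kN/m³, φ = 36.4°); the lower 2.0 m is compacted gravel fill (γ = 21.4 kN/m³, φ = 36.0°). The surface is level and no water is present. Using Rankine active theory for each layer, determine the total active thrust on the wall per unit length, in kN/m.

K_a1 = tan²(45°−36.4°/2) = 0.2552; K_a2 = tan²(45°−36.0°/2) = 0.2596.
Layer 1: σ at base = K_a1 γ₁ h₁ = 5.805 kPa; P₁ = ½×5.805×1.3 = 3.773.
Layer 2: σ_v at top = γ₁h₁ = 22.75; σ_h top = K_a2×22.75 = 5.906; σ_h base = K_a2×(22.75+21.4×2.0) = 17.02.
P₂ = ½(5.906+17.02)×2.0 = 22.92. Total P_a = 3.773+22.92 = 26.70 kN/m.

26.7 kN/m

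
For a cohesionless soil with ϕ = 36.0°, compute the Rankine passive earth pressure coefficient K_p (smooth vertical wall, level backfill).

K_p = (1 + sin φ)/(1 − sin φ) = tan²(45° + 36.0°/2) = 3.852.

3.85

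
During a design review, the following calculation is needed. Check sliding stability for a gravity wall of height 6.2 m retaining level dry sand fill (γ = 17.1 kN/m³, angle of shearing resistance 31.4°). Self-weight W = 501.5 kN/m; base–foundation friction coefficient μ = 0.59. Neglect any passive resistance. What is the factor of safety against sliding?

K_a = tan²(45° − 31.4°/2) = 0.3149.
P_a = ½K_aγH² = 0.5×0.3149×17.1×6.2² = 103.5 kN/m, acting at H/3 = 2.067 m above the base.
FS_sliding = μW / P_a = 0.59×501.5 / 103.5 = 2.859.

2.86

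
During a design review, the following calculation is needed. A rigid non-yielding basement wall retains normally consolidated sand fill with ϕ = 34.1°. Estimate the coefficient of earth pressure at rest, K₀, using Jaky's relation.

0.439

K₀ = 1 − sin φ' = 1 − sin 34.1° = 0.4394.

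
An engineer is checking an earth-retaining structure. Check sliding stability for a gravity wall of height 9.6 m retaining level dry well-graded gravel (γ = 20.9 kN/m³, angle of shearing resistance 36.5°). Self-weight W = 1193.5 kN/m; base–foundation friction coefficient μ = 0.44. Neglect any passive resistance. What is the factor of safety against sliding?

2.15

K_a = tan²(45° − 36.5°/2) = 0.2541.
P_a = ½K_aγH² = 0.5×0.2541×20.9×9.6² = 244.7 kN/m, acting at H/3 = 3.200 m above the base.
FS_sliding = μW / P_a = 0.44×1193.5 / 244.7 = 2.146.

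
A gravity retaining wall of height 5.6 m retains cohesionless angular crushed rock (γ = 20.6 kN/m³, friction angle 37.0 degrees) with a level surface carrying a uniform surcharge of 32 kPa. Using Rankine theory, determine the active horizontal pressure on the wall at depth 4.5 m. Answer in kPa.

31.0 kPa

K_a = (1 − sin φ)/(1 + sin φ) = 0.2486.
σ_v = γz + q = 20.6 × 4.5 + 32 = 124.7 kPa.
σ_h = K_a σ_v = 0.2486 × 124.7 = 31.00 kPa.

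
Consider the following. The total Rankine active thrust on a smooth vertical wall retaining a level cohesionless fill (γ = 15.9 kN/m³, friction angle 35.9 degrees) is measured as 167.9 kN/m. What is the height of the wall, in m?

K_a = 0.2607. P_a = ½ K_a γ H² ⇒ H = √(2P_a/(K_a γ)).
H = √(2×167.9/(0.2607×15.9)) = 9.000 m.

9.00 m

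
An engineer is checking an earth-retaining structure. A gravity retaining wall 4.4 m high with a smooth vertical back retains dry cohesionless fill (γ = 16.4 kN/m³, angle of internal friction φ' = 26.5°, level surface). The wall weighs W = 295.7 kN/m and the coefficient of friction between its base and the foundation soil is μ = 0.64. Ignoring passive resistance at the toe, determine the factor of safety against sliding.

3.11

K_a = tan²(45° − 26.5°/2) = 0.3829.
P_a = ½K_aγH² = 0.5×0.3829×16.4×4.4² = 60.79 kN/m, acting at H/3 = 1.467 m above the base.
FS_sliding = μW / P_a = 0.64×295.7 / 60.79 = 3.113.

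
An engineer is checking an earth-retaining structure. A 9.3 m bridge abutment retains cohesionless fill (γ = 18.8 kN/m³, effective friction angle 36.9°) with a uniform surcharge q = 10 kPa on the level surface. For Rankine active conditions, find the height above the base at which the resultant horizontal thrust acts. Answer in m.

3.26 m

K_a = 0.2497.
Triangular part P₁ = ½K_aγH² = 203.0 at H/3 = 3.100 m; rectangular part P₂ = K_a q H = 23.22 at H/2 = 4.650 m.
ȳ = (P₁·3.100 + P₂·4.650)/(P₁+P₂) = 3.259 m.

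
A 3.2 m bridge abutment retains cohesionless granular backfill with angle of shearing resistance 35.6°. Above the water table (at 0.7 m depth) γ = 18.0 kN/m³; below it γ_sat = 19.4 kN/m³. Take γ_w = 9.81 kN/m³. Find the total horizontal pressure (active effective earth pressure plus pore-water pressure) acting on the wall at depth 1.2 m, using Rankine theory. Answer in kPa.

9.50 kPa

K_a = (1 − sin φ)/(1 + sin φ) = 0.2641.
γ' = 19.4 − 9.81 = 9.590 kN/m³.
Effective vertical stress at 1.2 m: σ'_v = 18.0×0.7 + 9.590×0.500 = 17.39 kPa.
σ'_h = K_a σ'_v = 0.2641 × 17.39 = 4.594 kPa; u = γ_w × 0.500 = 4.905 kPa.
Total σ_h = 4.594 + 4.905 = 9.499 kPa.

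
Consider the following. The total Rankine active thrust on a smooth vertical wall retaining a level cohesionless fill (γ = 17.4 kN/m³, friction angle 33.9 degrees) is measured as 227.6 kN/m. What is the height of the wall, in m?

K_a = 0.2839. P_a = ½ K_a γ H² ⇒ H = √(2P_a/(K_a γ)).
H = √(2×227.6/(0.2839×17.4)) = 9.599 m.

9.60 m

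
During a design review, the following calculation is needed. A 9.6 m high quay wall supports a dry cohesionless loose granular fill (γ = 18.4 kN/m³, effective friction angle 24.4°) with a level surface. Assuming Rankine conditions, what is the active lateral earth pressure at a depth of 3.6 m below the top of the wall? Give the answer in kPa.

K_a = (1 − sin φ)/(1 + sin φ) = 0.4153.
σ_h = K_a γ z = 0.4153 × 18.4 × 3.6 = 27.51 kPa.

27.5 kPa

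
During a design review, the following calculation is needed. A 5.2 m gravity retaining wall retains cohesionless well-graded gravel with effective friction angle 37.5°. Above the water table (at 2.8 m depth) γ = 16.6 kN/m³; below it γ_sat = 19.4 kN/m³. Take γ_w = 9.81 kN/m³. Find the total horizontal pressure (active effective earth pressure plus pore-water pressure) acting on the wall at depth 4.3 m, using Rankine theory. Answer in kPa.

29.5 kPa

K_a = (1 − sin φ)/(1 + sin φ) = 0.2432.
γ' = 19.4 − 9.81 = 9.590 kN/m³.
Effective vertical stress at 4.3 m: σ'_v = 16.6×2.8 + 9.590×1.50 = 60.87 kPa.
σ'_h = K_a σ'_v = 0.2432 × 60.87 = 14.80 kPa; u = γ_w × 1.50 = 14.71 kPa.
Total σ_h = 14.80 + 14.71 = 29.52 kPa.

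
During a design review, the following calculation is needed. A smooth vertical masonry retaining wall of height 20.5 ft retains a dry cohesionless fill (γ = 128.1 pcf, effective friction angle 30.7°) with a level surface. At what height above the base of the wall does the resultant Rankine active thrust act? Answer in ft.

K_a = 0.3240.
The pressure distribution is triangular, so the resultant acts at H/3 above the base = 20.5/3 = 6.833 ft.

6.83 ft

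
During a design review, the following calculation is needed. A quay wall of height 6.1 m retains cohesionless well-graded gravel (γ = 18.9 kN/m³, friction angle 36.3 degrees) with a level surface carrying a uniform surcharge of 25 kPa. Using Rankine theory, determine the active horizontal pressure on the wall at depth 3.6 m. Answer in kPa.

23.8 kPa

K_a = (1 − sin φ)/(1 + sin φ) = 0.2563.
σ_v = γz + q = 18.9 × 3.6 + 25 = 93.04 kPa.
σ_h = K_a σ_v = 0.2563 × 93.04 = 23.84 kPa.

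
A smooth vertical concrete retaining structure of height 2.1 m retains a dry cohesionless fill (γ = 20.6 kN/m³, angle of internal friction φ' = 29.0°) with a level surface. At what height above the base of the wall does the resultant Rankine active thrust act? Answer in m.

K_a = 0.3470.
The pressure distribution is triangular, so the resultant acts at H/3 above the base = 2.1/3 = 0.7000 m.

0.700 m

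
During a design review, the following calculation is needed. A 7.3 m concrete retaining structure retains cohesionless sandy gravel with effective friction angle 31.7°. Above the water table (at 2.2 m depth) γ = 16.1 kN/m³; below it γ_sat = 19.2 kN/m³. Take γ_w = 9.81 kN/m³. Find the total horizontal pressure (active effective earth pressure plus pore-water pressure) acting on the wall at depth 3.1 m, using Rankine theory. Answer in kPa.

K_a = (1 − sin φ)/(1 + sin φ) = 0.3111.
γ' = 19.2 − 9.81 = 9.390 kN/m³.
Effective vertical stress at 3.1 m: σ'_v = 16.1×2.2 + 9.390×0.900 = 43.87 kPa.
σ'_h = K_a σ'_v = 0.3111 × 43.87 = 13.65 kPa; u = γ_w × 0.900 = 8.829 kPa.
Total σ_h = 13.65 + 8.829 = 22.48 kPa.

22.5 kPa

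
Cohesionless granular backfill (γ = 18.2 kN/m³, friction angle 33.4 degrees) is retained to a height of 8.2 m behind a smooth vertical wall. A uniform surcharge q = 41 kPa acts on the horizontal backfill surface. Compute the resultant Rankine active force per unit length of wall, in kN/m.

K_a = tan²(45° − φ/2) = 0.2899.
Soil triangle: ½ K_a γ H² = 0.5×0.2899×18.2×8.2² = 177.4 kN/m.
Surcharge rectangle: K_a q H = 0.2899×41×8.2 = 97.47 kN/m.
Total = 177.4 + 97.47 = 274.9 kN/m.

275 kN/m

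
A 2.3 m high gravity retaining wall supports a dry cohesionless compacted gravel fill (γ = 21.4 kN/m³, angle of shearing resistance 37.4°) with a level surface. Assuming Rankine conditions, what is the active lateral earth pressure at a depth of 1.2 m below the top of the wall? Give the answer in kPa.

K_a = (1 − sin φ)/(1 + sin φ) = 0.2443.
σ_h = K_a γ z = 0.2443 × 21.4 × 1.2 = 6.273 kPa.

6.27 kPa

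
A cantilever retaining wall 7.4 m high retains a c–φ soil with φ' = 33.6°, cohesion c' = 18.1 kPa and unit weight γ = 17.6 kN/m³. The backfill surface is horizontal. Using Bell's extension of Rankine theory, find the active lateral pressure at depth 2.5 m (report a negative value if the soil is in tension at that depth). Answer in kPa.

K_a = (1 − sin φ)/(1 + sin φ) = 0.2875.
σ_a = K_a γ z − 2c√K_a = 0.2875×17.6×2.5 − 2×18.1×0.5362 = -6.760 kPa.

-6.76 kPa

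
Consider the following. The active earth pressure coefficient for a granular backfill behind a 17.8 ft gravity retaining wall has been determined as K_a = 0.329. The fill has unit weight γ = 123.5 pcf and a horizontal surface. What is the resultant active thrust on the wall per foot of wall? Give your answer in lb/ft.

P = ½ K_a γ H² = 0.5 × 0.329 × 123.5 × 17.8² = 6437 lb/ft.

6440 lb/ft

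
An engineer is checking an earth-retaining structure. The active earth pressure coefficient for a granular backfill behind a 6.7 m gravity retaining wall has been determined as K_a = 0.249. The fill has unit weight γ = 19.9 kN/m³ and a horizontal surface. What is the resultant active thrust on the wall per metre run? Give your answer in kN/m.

P = ½ K_a γ H² = 0.5 × 0.249 × 19.9 × 6.7² = 111.2 kN/m.

111 kN/m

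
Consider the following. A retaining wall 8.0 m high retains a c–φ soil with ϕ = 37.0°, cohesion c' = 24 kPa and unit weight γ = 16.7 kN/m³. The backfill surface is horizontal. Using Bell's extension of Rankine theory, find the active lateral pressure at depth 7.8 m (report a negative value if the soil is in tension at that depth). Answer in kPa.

8.45 kPa

K_a = (1 − sin φ)/(1 + sin φ) = 0.2486.
σ_a = K_a γ z − 2c√K_a = 0.2486×16.7×7.8 − 2×24×0.4986 = 8.449 kPa.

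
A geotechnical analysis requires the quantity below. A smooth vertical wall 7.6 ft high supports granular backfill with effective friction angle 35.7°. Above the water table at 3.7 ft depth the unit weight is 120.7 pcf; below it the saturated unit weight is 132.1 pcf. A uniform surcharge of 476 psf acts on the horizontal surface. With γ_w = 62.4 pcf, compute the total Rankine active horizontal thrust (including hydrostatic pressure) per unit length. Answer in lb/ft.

K_a = tan²(45° − φ/2) = 0.2630.
γ' = 132.1 − 62.4 = 69.70 pcf. h₂ = H − d_w = 3.9 ft.
σ'_h: at surface K_a·q = 125.2; at WT K_a(q+γd_w) = 242.6; at base K_a(q+γd_w+γ'h₂) = 314.1 psf.
P₁ = ½(125.2+242.6)×3.7 = 680.5; P₂ = ½(242.6+314.1)×3.9 = 1086; P_w = ½γ_w h₂² = 474.6.
Total = 680.5+1086+474.6 = 2241 lb/ft.

2240 lb/ft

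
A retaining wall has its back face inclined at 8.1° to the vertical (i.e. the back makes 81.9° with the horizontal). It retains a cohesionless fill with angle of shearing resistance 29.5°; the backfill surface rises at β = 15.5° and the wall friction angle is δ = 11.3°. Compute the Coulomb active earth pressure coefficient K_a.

K_a = sin²(α+φ) / [sin²α · sin(α−δ) · (1 + √{sin(φ+δ)sin(φ−β) / (sin(α−δ)sin(α+β))})²].
With α = 81.9°, φ = 29.5°, δ = 11.3°, β = 15.5°: K_a = 0.4709.

0.471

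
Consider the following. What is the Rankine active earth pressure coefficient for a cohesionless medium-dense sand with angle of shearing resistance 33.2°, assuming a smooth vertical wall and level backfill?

K_a = (1 − sin φ)/(1 + sin φ) = (1 − sin 33.2°)/(1 + sin 33.2°) = 0.2924.

0.292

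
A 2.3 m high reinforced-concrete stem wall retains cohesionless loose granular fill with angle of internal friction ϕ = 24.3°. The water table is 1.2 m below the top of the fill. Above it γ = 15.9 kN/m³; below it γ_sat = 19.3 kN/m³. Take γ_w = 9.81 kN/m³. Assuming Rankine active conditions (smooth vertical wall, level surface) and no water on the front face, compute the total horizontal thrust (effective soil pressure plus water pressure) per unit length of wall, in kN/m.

K_a = tan²(45° − φ/2) = 0.4169.
γ' = 19.3 − 9.81 = 9.490 kN/m³. Depth below WT = 1.1 m.
σ'_h at WT = K_a γ d_w = 7.955 kPa; at base = 7.955 + K_a γ' × 1.1 = 12.31 kPa.
P₁ (0–1.2 m) = ½×7.955×1.2 = 4.773. P₂ (1.2–2.3 m) = ½(7.955+12.31)×1.1 = 11.14.
P_w = ½ γ_w h₂² = 0.5×9.81×1.1² = 5.935. Total = 4.773+11.14+5.935 = 21.85 kN/m.

21.9 kN/m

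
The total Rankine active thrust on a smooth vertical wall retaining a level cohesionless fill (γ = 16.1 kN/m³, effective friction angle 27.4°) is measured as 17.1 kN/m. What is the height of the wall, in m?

K_a = 0.3697. P_a = ½ K_a γ H² ⇒ H = √(2P_a/(K_a γ)).
H = √(2×17.1/(0.3697×16.1)) = 2.397 m.

2.40 m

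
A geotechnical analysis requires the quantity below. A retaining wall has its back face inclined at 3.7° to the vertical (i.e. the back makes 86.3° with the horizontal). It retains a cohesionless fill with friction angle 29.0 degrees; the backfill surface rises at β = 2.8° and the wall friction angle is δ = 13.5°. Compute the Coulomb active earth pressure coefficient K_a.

K_a = sin²(α+φ) / [sin²α · sin(α−δ) · (1 + √{sin(φ+δ)sin(φ−β) / (sin(α−δ)sin(α+β))})²].
With α = 86.3°, φ = 29.0°, δ = 13.5°, β = 2.8°: K_a = 0.3536.

0.354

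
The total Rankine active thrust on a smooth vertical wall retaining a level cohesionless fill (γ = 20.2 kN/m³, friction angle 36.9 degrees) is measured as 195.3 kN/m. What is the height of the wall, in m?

8.80 m

K_a = 0.2497. P_a = ½ K_a γ H² ⇒ H = √(2P_a/(K_a γ)).
H = √(2×195.3/(0.2497×20.2)) = 8.800 m.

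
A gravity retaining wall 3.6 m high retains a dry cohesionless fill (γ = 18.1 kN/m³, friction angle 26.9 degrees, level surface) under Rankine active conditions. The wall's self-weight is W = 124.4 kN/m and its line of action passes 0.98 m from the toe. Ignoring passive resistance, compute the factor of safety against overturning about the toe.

2.30

K_a = tan²(45° − 26.9°/2) = 0.3770.
P_a = ½K_aγH² = 0.5×0.3770×18.1×3.6² = 44.22 kN/m, acting at H/3 = 1.200 m above the base.
Overturning moment M_o = P_a × H/3 = 44.22 × 1.200 = 53.06.
Resisting moment M_r = W × 0.98 = 124.4 × 0.98 = 121.9.
FS_overturning = M_r/M_o = 121.9/53.06 = 2.298.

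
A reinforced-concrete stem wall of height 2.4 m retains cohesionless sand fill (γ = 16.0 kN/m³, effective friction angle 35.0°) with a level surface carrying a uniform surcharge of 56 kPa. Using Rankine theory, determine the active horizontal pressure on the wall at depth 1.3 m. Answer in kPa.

K_a = (1 − sin φ)/(1 + sin φ) = 0.2710.
σ_v = γz + q = 16.0 × 1.3 + 56 = 76.80 kPa.
σ_h = K_a σ_v = 0.2710 × 76.80 = 20.81 kPa.

20.8 kPa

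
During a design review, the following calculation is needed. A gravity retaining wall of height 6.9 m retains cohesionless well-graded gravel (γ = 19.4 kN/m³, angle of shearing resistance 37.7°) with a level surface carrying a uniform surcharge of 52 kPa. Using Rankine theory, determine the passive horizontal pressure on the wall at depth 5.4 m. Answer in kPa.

K_p = (1 + sin φ)/(1 − sin φ) = 4.148.
σ_v = γz + q = 19.4 × 5.4 + 52 = 156.8 kPa.
σ_h = K_p σ_v = 4.148 × 156.8 = 650.3 kPa.

650 kPa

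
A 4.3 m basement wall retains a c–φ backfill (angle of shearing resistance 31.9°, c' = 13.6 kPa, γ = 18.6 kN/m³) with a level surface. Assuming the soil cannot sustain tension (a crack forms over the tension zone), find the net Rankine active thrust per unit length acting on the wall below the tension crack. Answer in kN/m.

7.98 kN/m

K_a = 0.3085; √K_a = 0.5555.
Tension-crack depth z_c = 2c/(γ√K_a) = 2×13.6/(18.6×0.5555) = 2.633 m.
σ_a at base = K_a γ H − 2c√K_a = 0.3085×18.6×4.3 − 2×13.6×0.5555 = 9.568 kPa.
P_a = ½ × 9.568 × (H − z_c) = 0.5×9.568×1.667 = 7.976 kN/m.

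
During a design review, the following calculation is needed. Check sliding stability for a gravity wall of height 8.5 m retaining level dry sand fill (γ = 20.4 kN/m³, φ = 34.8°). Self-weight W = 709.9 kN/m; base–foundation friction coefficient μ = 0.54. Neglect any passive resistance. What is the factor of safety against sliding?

K_a = tan²(45° − 34.8°/2) = 0.2733.
P_a = ½K_aγH² = 0.5×0.2733×20.4×8.5² = 201.4 kN/m, acting at H/3 = 2.833 m above the base.
FS_sliding = μW / P_a = 0.54×709.9 / 201.4 = 1.903.

1.90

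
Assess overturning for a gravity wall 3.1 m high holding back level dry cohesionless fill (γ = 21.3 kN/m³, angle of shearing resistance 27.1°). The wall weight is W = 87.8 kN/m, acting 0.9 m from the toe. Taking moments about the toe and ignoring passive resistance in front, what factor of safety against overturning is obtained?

2.00

K_a = tan²(45° − 27.1°/2) = 0.3741.
P_a = ½K_aγH² = 0.5×0.3741×21.3×3.1² = 38.28 kN/m, acting at H/3 = 1.033 m above the base.
Overturning moment M_o = P_a × H/3 = 38.28 × 1.033 = 39.56.
Resisting moment M_r = W × 0.9 = 87.8 × 0.9 = 79.02.
FS_overturning = M_r/M_o = 79.02/39.56 = 1.998.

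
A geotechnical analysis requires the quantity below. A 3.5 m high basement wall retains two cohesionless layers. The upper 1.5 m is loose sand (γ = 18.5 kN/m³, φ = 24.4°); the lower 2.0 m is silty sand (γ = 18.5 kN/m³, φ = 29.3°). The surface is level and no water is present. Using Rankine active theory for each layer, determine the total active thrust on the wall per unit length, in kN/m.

40.4 kN/m

K_a1 = tan²(45°−24.4°/2) = 0.4153; K_a2 = tan²(45°−29.3°/2) = 0.3428.
Layer 1: σ at base = K_a1 γ₁ h₁ = 11.53 kPa; P₁ = ½×11.53×1.5 = 8.644.
Layer 2: σ_v at top = γ₁h₁ = 27.75; σ_h top = K_a2×27.75 = 9.514; σ_h base = K_a2×(27.75+18.5×2.0) = 22.20.
P₂ = ½(9.514+22.20)×2.0 = 31.71. Total P_a = 8.644+31.71 = 40.36 kN/m.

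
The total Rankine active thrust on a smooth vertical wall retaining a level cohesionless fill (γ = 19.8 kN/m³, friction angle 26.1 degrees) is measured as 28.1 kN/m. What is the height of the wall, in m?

K_a = 0.3889. P_a = ½ K_a γ H² ⇒ H = √(2P_a/(K_a γ)).
H = √(2×28.1/(0.3889×19.8)) = 2.701 m.

2.70 m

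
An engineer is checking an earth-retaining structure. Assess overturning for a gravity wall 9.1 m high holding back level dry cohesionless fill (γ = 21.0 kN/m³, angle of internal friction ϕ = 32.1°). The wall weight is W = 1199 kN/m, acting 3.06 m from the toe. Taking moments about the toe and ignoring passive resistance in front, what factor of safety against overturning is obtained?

K_a = tan²(45° − 32.1°/2) = 0.3060.
P_a = ½K_aγH² = 0.5×0.3060×21.0×9.1² = 266.1 kN/m, acting at H/3 = 3.033 m above the base.
Overturning moment M_o = P_a × H/3 = 266.1 × 3.033 = 807.1.
Resisting moment M_r = W × 3.06 = 1199 × 3.06 = 3669.
FS_overturning = M_r/M_o = 3669/807.1 = 4.546.

4.55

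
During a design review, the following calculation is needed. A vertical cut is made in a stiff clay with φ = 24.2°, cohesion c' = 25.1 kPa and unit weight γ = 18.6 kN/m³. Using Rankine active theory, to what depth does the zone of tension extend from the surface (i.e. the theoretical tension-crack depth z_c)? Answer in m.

4.17 m

K_a = tan²(45° − 24.2°/2) = 0.4185; √K_a = 0.6469.
The active pressure is zero where K_a γ z = 2c√K_a, so z_c = 2c/(γ√K_a) = 2×25.1/(18.6×0.6469) = 4.172 m.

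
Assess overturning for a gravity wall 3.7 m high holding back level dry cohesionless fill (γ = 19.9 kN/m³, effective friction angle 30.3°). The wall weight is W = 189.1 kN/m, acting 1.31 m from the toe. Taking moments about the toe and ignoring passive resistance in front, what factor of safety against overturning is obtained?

K_a = tan²(45° − 30.3°/2) = 0.3293.
P_a = ½K_aγH² = 0.5×0.3293×19.9×3.7² = 44.86 kN/m, acting at H/3 = 1.233 m above the base.
Overturning moment M_o = P_a × H/3 = 44.86 × 1.233 = 55.33.
Resisting moment M_r = W × 1.31 = 189.1 × 1.31 = 247.7.
FS_overturning = M_r/M_o = 247.7/55.33 = 4.478.

4.48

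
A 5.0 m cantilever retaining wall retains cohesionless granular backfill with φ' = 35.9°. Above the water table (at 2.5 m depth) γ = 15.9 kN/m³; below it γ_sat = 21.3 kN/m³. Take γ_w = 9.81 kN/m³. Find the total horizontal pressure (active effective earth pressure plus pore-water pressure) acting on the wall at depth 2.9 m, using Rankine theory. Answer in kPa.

15.5 kPa

K_a = (1 − sin φ)/(1 + sin φ) = 0.2607.
γ' = 21.3 − 9.81 = 11.49 kN/m³.
Effective vertical stress at 2.9 m: σ'_v = 15.9×2.5 + 11.49×0.400 = 44.35 kPa.
σ'_h = K_a σ'_v = 0.2607 × 44.35 = 11.56 kPa; u = γ_w × 0.400 = 3.924 kPa.
Total σ_h = 11.56 + 3.924 = 15.49 kPa.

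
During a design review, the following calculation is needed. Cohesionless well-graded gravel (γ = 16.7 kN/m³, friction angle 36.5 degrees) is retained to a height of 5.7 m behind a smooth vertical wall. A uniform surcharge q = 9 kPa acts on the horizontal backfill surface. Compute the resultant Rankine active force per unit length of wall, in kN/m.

K_a = tan²(45° − φ/2) = 0.2541.
Soil triangle: ½ K_a γ H² = 0.5×0.2541×16.7×5.7² = 68.92 kN/m.
Surcharge rectangle: K_a q H = 0.2541×9×5.7 = 13.03 kN/m.
Total = 68.92 + 13.03 = 81.96 kN/m.

82.0 kN/m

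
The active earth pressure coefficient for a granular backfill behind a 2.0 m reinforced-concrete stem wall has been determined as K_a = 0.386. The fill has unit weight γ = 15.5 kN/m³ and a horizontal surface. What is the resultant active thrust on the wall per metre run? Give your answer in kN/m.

12.0 kN/m

P = ½ K_a γ H² = 0.5 × 0.386 × 15.5 × 2.0² = 11.97 kN/m.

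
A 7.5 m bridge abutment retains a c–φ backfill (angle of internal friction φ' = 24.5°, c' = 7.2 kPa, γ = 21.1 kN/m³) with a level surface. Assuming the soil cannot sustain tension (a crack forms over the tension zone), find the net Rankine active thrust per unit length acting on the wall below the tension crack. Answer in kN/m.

181 kN/m

K_a = 0.4137; √K_a = 0.6432.
Tension-crack depth z_c = 2c/(γ√K_a) = 2×7.2/(21.1×0.6432) = 1.061 m.
σ_a at base = K_a γ H − 2c√K_a = 0.4137×21.1×7.5 − 2×7.2×0.6432 = 56.21 kPa.
P_a = ½ × 56.21 × (H − z_c) = 0.5×56.21×6.439 = 181.0 kN/m.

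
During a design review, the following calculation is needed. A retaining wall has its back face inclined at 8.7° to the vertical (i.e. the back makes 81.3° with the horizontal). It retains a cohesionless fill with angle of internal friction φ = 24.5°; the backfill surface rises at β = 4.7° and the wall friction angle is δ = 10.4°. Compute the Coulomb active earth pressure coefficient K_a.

0.475

K_a = sin²(α+φ) / [sin²α · sin(α−δ) · (1 + √{sin(φ+δ)sin(φ−β) / (sin(α−δ)sin(α+β))})²].
With α = 81.3°, φ = 24.5°, δ = 10.4°, β = 4.7°: K_a = 0.4747.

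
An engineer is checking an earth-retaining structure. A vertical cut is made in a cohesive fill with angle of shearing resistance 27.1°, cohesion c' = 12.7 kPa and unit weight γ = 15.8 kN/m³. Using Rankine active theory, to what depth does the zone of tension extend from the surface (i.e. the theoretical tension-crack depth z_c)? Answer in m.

2.63 m

K_a = tan²(45° − 27.1°/2) = 0.3741; √K_a = 0.6116.
The active pressure is zero where K_a γ z = 2c√K_a, so z_c = 2c/(γ√K_a) = 2×12.7/(15.8×0.6116) = 2.629 m.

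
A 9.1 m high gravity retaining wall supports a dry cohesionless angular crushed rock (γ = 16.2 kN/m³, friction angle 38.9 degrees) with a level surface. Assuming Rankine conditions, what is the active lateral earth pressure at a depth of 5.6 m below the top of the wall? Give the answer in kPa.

K_a = (1 − sin φ)/(1 + sin φ) = 0.2285.
σ_h = K_a γ z = 0.2285 × 16.2 × 5.6 = 20.73 kPa.

20.7 kPa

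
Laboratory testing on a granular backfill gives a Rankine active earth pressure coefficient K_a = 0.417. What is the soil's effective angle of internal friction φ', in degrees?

K_a = tan²(45° − φ/2) ⇒ 45° − φ/2 = arctan(√0.417) = 32.85°.
φ = 2(45° − 32.85°) = 24.29°.

24.3°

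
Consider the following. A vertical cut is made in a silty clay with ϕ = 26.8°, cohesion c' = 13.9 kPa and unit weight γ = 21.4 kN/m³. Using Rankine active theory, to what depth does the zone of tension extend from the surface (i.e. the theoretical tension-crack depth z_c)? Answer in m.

K_a = tan²(45° − 26.8°/2) = 0.3785; √K_a = 0.6152.
The active pressure is zero where K_a γ z = 2c√K_a, so z_c = 2c/(γ√K_a) = 2×13.9/(21.4×0.6152) = 2.112 m.

2.11 m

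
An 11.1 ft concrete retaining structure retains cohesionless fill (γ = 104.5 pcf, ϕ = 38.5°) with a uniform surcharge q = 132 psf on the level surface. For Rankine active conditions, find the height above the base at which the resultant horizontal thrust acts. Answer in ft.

K_a = 0.2327.
Triangular part P₁ = ½K_aγH² = 1498 at H/3 = 3.700 ft; rectangular part P₂ = K_a q H = 340.9 at H/2 = 5.550 ft.
ȳ = (P₁·3.700 + P₂·5.550)/(P₁+P₂) = 4.043 ft.

4.04 ft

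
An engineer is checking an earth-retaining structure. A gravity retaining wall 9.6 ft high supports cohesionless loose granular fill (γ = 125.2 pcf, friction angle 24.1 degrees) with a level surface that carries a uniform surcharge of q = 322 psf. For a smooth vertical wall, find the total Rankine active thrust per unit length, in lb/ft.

K_a = tan²(45° − φ/2) = 0.4201.
Soil triangle: ½ K_a γ H² = 0.5×0.4201×125.2×9.6² = 2424 lb/ft.
Surcharge rectangle: K_a q H = 0.4201×322×9.6 = 1299 lb/ft.
Total = 2424 + 1299 = 3722 lb/ft.

3720 lb/ft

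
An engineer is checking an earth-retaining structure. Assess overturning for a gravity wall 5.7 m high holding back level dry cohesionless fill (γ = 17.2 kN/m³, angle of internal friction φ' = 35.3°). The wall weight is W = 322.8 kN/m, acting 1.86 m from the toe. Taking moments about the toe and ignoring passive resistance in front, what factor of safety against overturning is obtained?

4.23

K_a = tan²(45° − 35.3°/2) = 0.2675.
P_a = ½K_aγH² = 0.5×0.2675×17.2×5.7² = 74.75 kN/m, acting at H/3 = 1.900 m above the base.
Overturning moment M_o = P_a × H/3 = 74.75 × 1.900 = 142.0.
Resisting moment M_r = W × 1.86 = 322.8 × 1.86 = 600.4.
FS_overturning = M_r/M_o = 600.4/142.0 = 4.227.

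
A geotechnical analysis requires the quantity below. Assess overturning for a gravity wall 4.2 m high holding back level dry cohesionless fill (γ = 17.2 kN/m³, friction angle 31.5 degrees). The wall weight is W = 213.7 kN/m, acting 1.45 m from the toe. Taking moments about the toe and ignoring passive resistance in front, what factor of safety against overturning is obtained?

4.65

K_a = tan²(45° − 31.5°/2) = 0.3136.
P_a = ½K_aγH² = 0.5×0.3136×17.2×4.2² = 47.58 kN/m, acting at H/3 = 1.400 m above the base.
Overturning moment M_o = P_a × H/3 = 47.58 × 1.400 = 66.61.
Resisting moment M_r = W × 1.45 = 213.7 × 1.45 = 309.9.
FS_overturning = M_r/M_o = 309.9/66.61 = 4.652.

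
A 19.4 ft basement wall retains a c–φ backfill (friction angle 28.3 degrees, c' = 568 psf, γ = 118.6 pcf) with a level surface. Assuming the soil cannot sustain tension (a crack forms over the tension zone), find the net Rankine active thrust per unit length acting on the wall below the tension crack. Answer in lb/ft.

239 lb/ft

K_a = 0.3568; √K_a = 0.5973.
Tension-crack depth z_c = 2c/(γ√K_a) = 2×568/(118.6×0.5973) = 16.04 ft.
σ_a at base = K_a γ H − 2c√K_a = 0.3568×118.6×19.4 − 2×568×0.5973 = 142.3 psf.
P_a = ½ × 142.3 × (H − z_c) = 0.5×142.3×3.364 = 239.4 lb/ft.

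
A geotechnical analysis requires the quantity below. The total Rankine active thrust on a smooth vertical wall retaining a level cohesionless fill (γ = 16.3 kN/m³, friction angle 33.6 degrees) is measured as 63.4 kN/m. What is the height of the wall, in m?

5.20 m

K_a = 0.2875. P_a = ½ K_a γ H² ⇒ H = √(2P_a/(K_a γ)).
H = √(2×63.4/(0.2875×16.3)) = 5.202 m.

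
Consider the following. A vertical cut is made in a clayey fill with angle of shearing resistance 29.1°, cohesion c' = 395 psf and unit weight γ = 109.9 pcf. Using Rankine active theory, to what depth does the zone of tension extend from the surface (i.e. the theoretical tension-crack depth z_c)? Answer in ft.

12.2 ft

K_a = tan²(45° − 29.1°/2) = 0.3456; √K_a = 0.5879.
The active pressure is zero where K_a γ z = 2c√K_a, so z_c = 2c/(γ√K_a) = 2×395/(109.9×0.5879) = 12.23 ft.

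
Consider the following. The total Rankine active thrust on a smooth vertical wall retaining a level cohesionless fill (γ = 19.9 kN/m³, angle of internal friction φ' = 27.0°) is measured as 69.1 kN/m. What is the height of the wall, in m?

4.30 m

K_a = 0.3755. P_a = ½ K_a γ H² ⇒ H = √(2P_a/(K_a γ)).
H = √(2×69.1/(0.3755×19.9)) = 4.300 m.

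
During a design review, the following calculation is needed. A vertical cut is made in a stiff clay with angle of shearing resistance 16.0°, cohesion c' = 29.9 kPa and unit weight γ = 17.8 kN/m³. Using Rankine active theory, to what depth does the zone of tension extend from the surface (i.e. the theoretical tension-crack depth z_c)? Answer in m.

K_a = tan²(45° − 16.0°/2) = 0.5678; √K_a = 0.7536.
The active pressure is zero where K_a γ z = 2c√K_a, so z_c = 2c/(γ√K_a) = 2×29.9/(17.8×0.7536) = 4.458 m.

4.46 m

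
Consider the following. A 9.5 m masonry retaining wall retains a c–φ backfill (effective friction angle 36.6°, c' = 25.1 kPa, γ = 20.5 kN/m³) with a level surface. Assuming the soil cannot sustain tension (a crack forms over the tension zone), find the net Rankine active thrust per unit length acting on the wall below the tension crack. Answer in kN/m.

K_a = 0.2530; √K_a = 0.5029.
Tension-crack depth z_c = 2c/(γ√K_a) = 2×25.1/(20.5×0.5029) = 4.869 m.
σ_a at base = K_a γ H − 2c√K_a = 0.2530×20.5×9.5 − 2×25.1×0.5029 = 24.02 kPa.
P_a = ½ × 24.02 × (H − z_c) = 0.5×24.02×4.631 = 55.61 kN/m.

55.6 kN/m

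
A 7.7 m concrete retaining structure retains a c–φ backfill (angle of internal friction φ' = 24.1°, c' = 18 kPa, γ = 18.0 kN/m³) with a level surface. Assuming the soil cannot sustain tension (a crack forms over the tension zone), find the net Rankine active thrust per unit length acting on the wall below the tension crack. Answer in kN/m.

80.5 kN/m

K_a = 0.4201; √K_a = 0.6482.
Tension-crack depth z_c = 2c/(γ√K_a) = 2×18/(18.0×0.6482) = 3.086 m.
σ_a at base = K_a γ H − 2c√K_a = 0.4201×18.0×7.7 − 2×18×0.6482 = 34.89 kPa.
P_a = ½ × 34.89 × (H − z_c) = 0.5×34.89×4.614 = 80.51 kN/m.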